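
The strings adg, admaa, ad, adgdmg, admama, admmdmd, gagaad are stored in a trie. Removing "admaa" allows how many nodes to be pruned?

Walk "admaa" from the leaf back toward the root, removing each node that no remaining word uses.
The suffix "a" (1 node) is used only by "admaa"; the node for "adma" still has the child "m", so pruning stops there.
Nodes removed: 1

1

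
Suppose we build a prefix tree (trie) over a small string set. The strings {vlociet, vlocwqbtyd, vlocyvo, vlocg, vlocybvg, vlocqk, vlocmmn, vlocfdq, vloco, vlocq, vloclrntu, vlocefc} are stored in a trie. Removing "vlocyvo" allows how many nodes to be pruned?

Walk "vlocyvo" from the leaf back toward the root, removing each node that no remaining word uses.
The suffix "vo" (2 nodes) is used only by "vlocyvo"; the node for "vlocy" still has the child "b", so pruning stops there.
Nodes removed: 2

2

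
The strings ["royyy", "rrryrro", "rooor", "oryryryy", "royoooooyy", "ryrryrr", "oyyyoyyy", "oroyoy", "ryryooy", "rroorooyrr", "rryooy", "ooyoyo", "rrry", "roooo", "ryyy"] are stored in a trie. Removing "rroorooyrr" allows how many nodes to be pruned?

8

After clearing the end-marker at "rroorooyrr", prune upward until reaching a node still needed by another word.
The suffix "oorooyrr" (8 nodes) is used only by "rroorooyrr"; the node for "rr" still has the child "r", so pruning stops there.
Nodes removed: 8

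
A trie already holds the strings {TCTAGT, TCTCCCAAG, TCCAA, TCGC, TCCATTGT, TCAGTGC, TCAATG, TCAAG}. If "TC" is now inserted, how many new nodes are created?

0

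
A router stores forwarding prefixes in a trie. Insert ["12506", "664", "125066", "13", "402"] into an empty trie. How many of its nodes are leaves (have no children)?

4

A leaf is a node with no children — equivalently, the end of a word that is not a proper prefix of any other stored word.
Those words: "125066", "13", "402", "664"
Leaf count: 4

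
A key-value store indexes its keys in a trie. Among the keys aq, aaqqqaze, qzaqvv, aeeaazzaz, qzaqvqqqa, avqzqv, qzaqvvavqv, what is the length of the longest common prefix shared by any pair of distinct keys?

6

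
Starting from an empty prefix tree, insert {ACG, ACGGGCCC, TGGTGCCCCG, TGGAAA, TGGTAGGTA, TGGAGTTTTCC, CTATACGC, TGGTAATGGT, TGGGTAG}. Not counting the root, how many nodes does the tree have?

Count nodes per top-level branch (shared prefixes stored once):
  'A'-branch (ACG, ACGGGCCC): 8 nodes
  'C'-branch (CTATACGC): 8 nodes
  'T'-branch (TGGAAA, TGGAGTTTTCC, TGGGTAG, TGGTAATGGT, TGGTAGGTA, TGGTGCCCCG): 34 nodes
Sum: 50

50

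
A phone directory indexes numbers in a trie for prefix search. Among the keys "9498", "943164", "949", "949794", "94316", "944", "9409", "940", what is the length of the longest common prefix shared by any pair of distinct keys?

5

Equivalently: take the maximum, over all pairs, of their longest common prefix length.
"94316" and "943164" agree on "94316" (5 characters) before diverging; nothing deeper is shared.
Longest shared-prefix length: 5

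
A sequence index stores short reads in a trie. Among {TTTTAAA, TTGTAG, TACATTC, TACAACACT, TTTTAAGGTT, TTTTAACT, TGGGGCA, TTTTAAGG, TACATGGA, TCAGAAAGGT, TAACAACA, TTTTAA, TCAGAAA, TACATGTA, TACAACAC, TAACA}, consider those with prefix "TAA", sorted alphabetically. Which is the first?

TAACA

DFS of the "TAA" subtree visits, in order: "TAACA", "TAACAACA"
The 1st is TAACA.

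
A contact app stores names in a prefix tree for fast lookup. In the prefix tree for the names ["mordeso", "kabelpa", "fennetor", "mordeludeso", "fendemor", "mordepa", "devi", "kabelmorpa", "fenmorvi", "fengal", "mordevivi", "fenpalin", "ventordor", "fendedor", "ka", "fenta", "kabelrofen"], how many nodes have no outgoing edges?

16

A leaf is a node with no children — equivalently, the end of a word that is not a proper prefix of any other stored word.
Those words: "devi", "fendedor", "fendemor", "fengal", "fenmorvi", "fennetor", "fenpalin", "fenta", "kabelmorpa", "kabelpa", "kabelrofen", "mordeludeso", "mordepa", "mordeso", "mordevivi", "ventordor"
Leaf count: 16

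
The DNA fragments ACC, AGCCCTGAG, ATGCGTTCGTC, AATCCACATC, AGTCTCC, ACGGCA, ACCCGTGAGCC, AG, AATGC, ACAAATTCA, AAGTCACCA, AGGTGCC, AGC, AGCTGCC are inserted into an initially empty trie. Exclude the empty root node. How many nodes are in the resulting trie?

72

Insert word by word; a character creates a node only if that edge doesn't already exist:
  "ACC" → 3 new (A, C, C)
  "AGCCCTGAG" → prefix "A" already present; 8 new (G, C, C, C, T, G, A, G)
  "ATGCGTTCGTC" → prefix "A" already present; 10 new (T, G, C, G, T, T, C, G, T, C)
  "AATCCACATC" → prefix "A" already present; 9 new (A, T, C, C, A, C, A, T, C)
  "AGTCTCC" → prefix "AG" already present; 5 new (T, C, T, C, C)
  "ACGGCA" → prefix "AC" already present; 4 new (G, G, C, A)
  "ACCCGTGAGCC" → prefix "ACC" already present; 8 new (C, G, T, G, A, G, C, C)
  "AG" → prefix "AG" already present; 0 new (none)
  "AATGC" → prefix "AAT" already present; 2 new (G, C)
  "ACAAATTCA" → prefix "AC" already present; 7 new (A, A, A, T, T, C, A)
  "AAGTCACCA" → prefix "AA" already present; 7 new (G, T, C, A, C, C, A)
  "AGGTGCC" → prefix "AG" already present; 5 new (G, T, G, C, C)
  "AGC" → prefix "AGC" already present; 0 new (none)
  "AGCTGCC" → prefix "AGC" already present; 4 new (T, G, C, C)
Total nodes = 3 + 8 + 10 + 9 + 5 + 4 + 8 + 0 + 2 + 7 + 7 + 5 + 0 + 4 = 72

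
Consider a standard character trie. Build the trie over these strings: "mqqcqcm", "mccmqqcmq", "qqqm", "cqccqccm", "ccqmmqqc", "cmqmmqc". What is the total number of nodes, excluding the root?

Insert word by word; a character creates a node only if that edge doesn't already exist:
  "mqqcqcm" → 7 new (m, q, q, c, q, c, m)
  "mccmqqcmq" → prefix "m" already present; 8 new (c, c, m, q, q, c, m, q)
  "qqqm" → 4 new (q, q, q, m)
  "cqccqccm" → 8 new (c, q, c, c, q, c, c, m)
  "ccqmmqqc" → prefix "c" already present; 7 new (c, q, m, m, q, q, c)
  "cmqmmqc" → prefix "c" already present; 6 new (m, q, m, m, q, c)
Total nodes = 7 + 8 + 4 + 8 + 7 + 6 = 40

40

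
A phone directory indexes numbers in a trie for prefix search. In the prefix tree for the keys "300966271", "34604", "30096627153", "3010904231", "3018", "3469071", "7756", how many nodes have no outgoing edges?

6

Leaves are exactly the stored words that no other stored word extends.
Those words: "30096627153", "3010904231", "3018", "34604", "3469071", "7756"
Leaf count: 6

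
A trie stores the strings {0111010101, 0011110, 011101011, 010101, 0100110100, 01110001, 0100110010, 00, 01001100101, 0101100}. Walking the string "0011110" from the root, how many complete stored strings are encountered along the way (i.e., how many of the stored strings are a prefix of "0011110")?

2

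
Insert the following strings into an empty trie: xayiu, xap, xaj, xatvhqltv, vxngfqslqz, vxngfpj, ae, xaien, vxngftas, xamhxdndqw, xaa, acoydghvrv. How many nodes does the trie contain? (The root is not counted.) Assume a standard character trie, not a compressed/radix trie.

52

For each word, the new-node count is its length minus the longest prefix already in the trie:
  "xayiu" → 5 new (x, a, y, i, u)
  "xap" → prefix "xa" already present; 1 new (p)
  "xaj" → prefix "xa" already present; 1 new (j)
  "xatvhqltv" → prefix "xa" already present; 7 new (t, v, h, q, l, t, v)
  "vxngfqslqz" → 10 new (v, x, n, g, f, q, s, l, q, z)
  "vxngfpj" → prefix "vxngf" already present; 2 new (p, j)
  "ae" → 2 new (a, e)
  "xaien" → prefix "xa" already present; 3 new (i, e, n)
  "vxngftas" → prefix "vxngf" already present; 3 new (t, a, s)
  "xamhxdndqw" → prefix "xa" already present; 8 new (m, h, x, d, n, d, q, w)
  "xaa" → prefix "xa" already present; 1 new (a)
  "acoydghvrv" → prefix "a" already present; 9 new (c, o, y, d, g, h, v, r, v)
Total nodes = 5 + 1 + 1 + 7 + 10 + 2 + 2 + 3 + 3 + 8 + 1 + 9 = 52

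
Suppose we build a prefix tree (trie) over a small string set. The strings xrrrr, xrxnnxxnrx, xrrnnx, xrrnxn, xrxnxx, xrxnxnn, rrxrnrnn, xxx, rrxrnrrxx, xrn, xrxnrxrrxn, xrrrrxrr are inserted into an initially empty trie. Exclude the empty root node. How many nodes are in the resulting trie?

45

Trace insertions, counting only characters that open a new branch:
  "xrrrr" → 5 new (x, r, r, r, r)
  "xrxnnxxnrx" → prefix "xr" already present; 8 new (x, n, n, x, x, n, r, x)
  "xrrnnx" → prefix "xrr" already present; 3 new (n, n, x)
  "xrrnxn" → prefix "xrrn" already present; 2 new (x, n)
  "xrxnxx" → prefix "xrxn" already present; 2 new (x, x)
  "xrxnxnn" → prefix "xrxnx" already present; 2 new (n, n)
  "rrxrnrnn" → 8 new (r, r, x, r, n, r, n, n)
  "xxx" → prefix "x" already present; 2 new (x, x)
  "rrxrnrrxx" → prefix "rrxrnr" already present; 3 new (r, x, x)
  "xrn" → prefix "xr" already present; 1 new (n)
  "xrxnrxrrxn" → prefix "xrxn" already present; 6 new (r, x, r, r, x, n)
  "xrrrrxrr" → prefix "xrrrr" already present; 3 new (x, r, r)
Total nodes = 5 + 8 + 3 + 2 + 2 + 2 + 8 + 2 + 3 + 1 + 6 + 3 = 45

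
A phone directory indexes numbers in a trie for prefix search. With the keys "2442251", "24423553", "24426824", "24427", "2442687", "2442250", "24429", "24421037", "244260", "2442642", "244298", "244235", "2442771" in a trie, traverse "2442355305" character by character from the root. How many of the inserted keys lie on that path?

Walk "2442355305" from the root; an end-of-word marker is hit whenever a stored word is a prefix of "2442355305".
Prefixes of the query that are stored words: "244235", "24423553"
Count: 2

2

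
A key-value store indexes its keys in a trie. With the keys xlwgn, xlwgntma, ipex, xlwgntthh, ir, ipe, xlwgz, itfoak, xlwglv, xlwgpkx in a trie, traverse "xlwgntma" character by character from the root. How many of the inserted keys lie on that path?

2

Walk "xlwgntma" from the root; an end-of-word marker is hit whenever a stored word is a prefix of "xlwgntma".
Prefixes of the query that are stored words: "xlwgn", "xlwgntma"
Count: 2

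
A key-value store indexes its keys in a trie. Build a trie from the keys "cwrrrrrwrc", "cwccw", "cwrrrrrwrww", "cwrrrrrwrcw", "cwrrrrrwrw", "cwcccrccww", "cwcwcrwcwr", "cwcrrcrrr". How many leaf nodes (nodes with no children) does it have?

6

Leaves are exactly the stored words that no other stored word extends.
Those words: "cwcccrccww", "cwccw", "cwcrrcrrr", "cwcwcrwcwr", "cwrrrrrwrcw", "cwrrrrrwrww"
Leaf count: 6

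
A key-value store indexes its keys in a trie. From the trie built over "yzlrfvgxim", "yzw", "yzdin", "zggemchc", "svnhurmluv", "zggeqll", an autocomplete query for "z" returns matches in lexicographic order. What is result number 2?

DFS of the "z" subtree visits, in order: "zggemchc", "zggeqll"
The 2nd is zggeqll.

zggeqll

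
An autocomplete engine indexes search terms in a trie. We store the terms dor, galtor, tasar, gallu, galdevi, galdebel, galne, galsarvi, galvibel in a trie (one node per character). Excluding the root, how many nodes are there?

35

Trace insertions, counting only characters that open a new branch:
  "dor" → 3 new (d, o, r)
  "galtor" → 6 new (g, a, l, t, o, r)
  "tasar" → 5 new (t, a, s, a, r)
  "gallu" → prefix "gal" already present; 2 new (l, u)
  "galdevi" → prefix "gal" already present; 4 new (d, e, v, i)
  "galdebel" → prefix "galde" already present; 3 new (b, e, l)
  "galne" → prefix "gal" already present; 2 new (n, e)
  "galsarvi" → prefix "gal" already present; 5 new (s, a, r, v, i)
  "galvibel" → prefix "gal" already present; 5 new (v, i, b, e, l)
Total nodes = 3 + 6 + 5 + 2 + 4 + 3 + 2 + 5 + 5 = 35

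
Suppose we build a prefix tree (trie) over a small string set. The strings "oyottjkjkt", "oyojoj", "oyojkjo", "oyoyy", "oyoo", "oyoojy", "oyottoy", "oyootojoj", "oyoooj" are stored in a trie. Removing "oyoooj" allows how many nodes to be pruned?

2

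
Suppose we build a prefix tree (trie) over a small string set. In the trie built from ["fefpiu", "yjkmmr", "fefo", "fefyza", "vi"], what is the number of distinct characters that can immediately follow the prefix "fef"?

3

Follow the path "fef" to its node, then look at its outgoing edges.
Distinct next characters after "fef": o, p, y.
That node has 3 child edges.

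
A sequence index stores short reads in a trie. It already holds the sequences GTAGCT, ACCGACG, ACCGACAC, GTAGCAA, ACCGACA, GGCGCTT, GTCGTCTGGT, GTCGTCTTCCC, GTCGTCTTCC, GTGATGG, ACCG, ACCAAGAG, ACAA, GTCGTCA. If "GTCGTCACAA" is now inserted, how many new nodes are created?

3

The longest prefix of "GTCGTCACAA" already in the trie is "GTCGTCA" (length 7).
So 10 − 7 = 3 new nodes.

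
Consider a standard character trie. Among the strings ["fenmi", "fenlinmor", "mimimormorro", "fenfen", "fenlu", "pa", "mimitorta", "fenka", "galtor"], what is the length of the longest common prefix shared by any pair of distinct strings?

4

Look for the deepest trie node that still has at least two words in its subtree.
"fenlinmor" and "fenlu" agree on "fenl" (4 characters) before diverging; nothing deeper is shared.
Longest shared-prefix length: 4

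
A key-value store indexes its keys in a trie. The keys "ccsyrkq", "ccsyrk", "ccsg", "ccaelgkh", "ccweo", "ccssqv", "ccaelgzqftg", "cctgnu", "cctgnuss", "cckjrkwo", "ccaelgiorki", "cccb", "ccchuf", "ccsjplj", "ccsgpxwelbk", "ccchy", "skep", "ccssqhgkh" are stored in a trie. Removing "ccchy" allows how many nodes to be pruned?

1

A node on "ccchy"'s path can go only if nothing else ends at it or branches off below it.
The suffix "y" (1 node) is used only by "ccchy"; the node for "ccch" still has the child "u", so pruning stops there.
Nodes removed: 1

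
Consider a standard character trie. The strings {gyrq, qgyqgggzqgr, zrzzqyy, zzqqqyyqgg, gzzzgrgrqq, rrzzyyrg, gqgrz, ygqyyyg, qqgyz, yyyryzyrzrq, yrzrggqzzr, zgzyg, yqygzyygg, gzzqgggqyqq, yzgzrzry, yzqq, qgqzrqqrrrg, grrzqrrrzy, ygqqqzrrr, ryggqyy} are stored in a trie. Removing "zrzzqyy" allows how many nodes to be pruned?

6

A node on "zrzzqyy"'s path can go only if nothing else ends at it or branches off below it.
The suffix "rzzqyy" (6 nodes) is used only by "zrzzqyy"; the node for "z" still has the child "z", so pruning stops there.
Nodes removed: 6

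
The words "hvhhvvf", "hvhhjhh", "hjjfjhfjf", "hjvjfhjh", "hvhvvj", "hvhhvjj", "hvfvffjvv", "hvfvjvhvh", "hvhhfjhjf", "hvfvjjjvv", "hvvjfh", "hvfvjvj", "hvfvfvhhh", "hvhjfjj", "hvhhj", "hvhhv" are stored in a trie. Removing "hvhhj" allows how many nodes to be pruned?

0

A node on "hvhhj"'s path can go only if nothing else ends at it or branches off below it.
Every node on "hvhhj" is still needed (e.g. by "hvhhjhh"), so nothing is freed.
Nodes removed: 0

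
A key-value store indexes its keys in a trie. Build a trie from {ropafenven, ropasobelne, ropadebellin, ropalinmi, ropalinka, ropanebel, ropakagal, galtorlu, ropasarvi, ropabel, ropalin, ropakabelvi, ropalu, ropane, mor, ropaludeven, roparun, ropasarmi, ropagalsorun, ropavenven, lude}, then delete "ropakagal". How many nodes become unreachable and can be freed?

3

After clearing the end-marker at "ropakagal", prune upward until reaching a node still needed by another word.
The suffix "gal" (3 nodes) is used only by "ropakagal"; the node for "ropaka" still has the child "b", so pruning stops there.
Nodes removed: 3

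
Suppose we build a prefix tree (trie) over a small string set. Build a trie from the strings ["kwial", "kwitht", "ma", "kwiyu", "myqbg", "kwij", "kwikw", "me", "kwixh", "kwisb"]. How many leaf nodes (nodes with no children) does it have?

10

Leaves are exactly the stored words that no other stored word extends.
Those words: "kwial", "kwij", "kwikw", "kwisb", "kwitht", "kwixh", "kwiyu", "ma", "me", "myqbg"
Leaf count: 10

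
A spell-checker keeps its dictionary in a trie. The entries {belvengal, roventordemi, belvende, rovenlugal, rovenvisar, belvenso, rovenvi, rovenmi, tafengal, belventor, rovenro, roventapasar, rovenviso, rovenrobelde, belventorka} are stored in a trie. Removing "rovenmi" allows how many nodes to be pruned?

2

Walk "rovenmi" from the leaf back toward the root, removing each node that no remaining word uses.
The suffix "mi" (2 nodes) is used only by "rovenmi"; the node for "roven" still has the child "t", so pruning stops there.
Nodes removed: 2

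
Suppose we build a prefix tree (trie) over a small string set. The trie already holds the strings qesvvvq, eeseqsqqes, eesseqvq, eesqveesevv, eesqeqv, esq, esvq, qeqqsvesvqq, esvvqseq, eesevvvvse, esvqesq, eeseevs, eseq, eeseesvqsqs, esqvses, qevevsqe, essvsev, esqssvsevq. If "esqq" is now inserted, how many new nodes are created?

The longest prefix of "esqq" already in the trie is "esq" (length 3).
So 4 − 3 = 1 new nodes.

1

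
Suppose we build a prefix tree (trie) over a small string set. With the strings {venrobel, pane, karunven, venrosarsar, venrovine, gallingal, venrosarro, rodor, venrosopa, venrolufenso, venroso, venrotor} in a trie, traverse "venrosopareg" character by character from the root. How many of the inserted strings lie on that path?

Traverse "venrosopareg" character by character; count nodes along the way that are marked as word ends.
Prefixes of the query that are stored words: "venroso", "venrosopa"
Count: 2

2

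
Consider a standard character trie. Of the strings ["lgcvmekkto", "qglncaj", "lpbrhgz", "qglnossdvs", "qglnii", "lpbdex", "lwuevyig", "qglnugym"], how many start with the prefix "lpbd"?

Traverse to the node for "lpbd", then collect every word in that subtree.
Matches: "lpbdex"
Count: 1

1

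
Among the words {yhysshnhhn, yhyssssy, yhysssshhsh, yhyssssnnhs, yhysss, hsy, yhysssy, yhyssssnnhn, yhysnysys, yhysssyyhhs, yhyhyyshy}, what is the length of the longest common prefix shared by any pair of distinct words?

10

Equivalently: take the maximum, over all pairs, of their longest common prefix length.
"yhyssssnnhn" and "yhyssssnnhs" agree on "yhyssssnnh" (10 characters) before diverging; nothing deeper is shared.
Longest shared-prefix length: 10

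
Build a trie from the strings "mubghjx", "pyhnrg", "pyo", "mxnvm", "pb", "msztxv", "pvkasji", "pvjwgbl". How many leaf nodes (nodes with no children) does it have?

Leaves are exactly the stored words that no other stored word extends.
Those words: "msztxv", "mubghjx", "mxnvm", "pb", "pvjwgbl", "pvkasji", "pyhnrg", "pyo"
Leaf count: 8

8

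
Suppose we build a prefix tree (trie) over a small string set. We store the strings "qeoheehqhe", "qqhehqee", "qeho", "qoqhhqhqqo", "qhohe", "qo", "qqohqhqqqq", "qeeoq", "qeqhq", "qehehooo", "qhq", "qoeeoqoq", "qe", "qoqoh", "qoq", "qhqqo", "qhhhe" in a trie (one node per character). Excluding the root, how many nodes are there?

65

Trace insertions, counting only characters that open a new branch:
  "qeoheehqhe" → 10 new (q, e, o, h, e, e, h, q, h, e)
  "qqhehqee" → prefix "q" already present; 7 new (q, h, e, h, q, e, e)
  "qeho" → prefix "qe" already present; 2 new (h, o)
  "qoqhhqhqqo" → prefix "q" already present; 9 new (o, q, h, h, q, h, q, q, o)
  "qhohe" → prefix "q" already present; 4 new (h, o, h, e)
  "qo" → prefix "qo" already present; 0 new (none)
  "qqohqhqqqq" → prefix "qq" already present; 8 new (o, h, q, h, q, q, q, q)
  "qeeoq" → prefix "qe" already present; 3 new (e, o, q)
  "qeqhq" → prefix "qe" already present; 3 new (q, h, q)
  "qehehooo" → prefix "qeh" already present; 5 new (e, h, o, o, o)
  "qhq" → prefix "qh" already present; 1 new (q)
  "qoeeoqoq" → prefix "qo" already present; 6 new (e, e, o, q, o, q)
  "qe" → prefix "qe" already present; 0 new (none)
  "qoqoh" → prefix "qoq" already present; 2 new (o, h)
  "qoq" → prefix "qoq" already present; 0 new (none)
  "qhqqo" → prefix "qhq" already present; 2 new (q, o)
  "qhhhe" → prefix "qh" already present; 3 new (h, h, e)
Total nodes = 10 + 7 + 2 + 9 + 4 + 0 + 8 + 3 + 3 + 5 + 1 + 6 + 0 + 2 + 0 + 2 + 3 = 65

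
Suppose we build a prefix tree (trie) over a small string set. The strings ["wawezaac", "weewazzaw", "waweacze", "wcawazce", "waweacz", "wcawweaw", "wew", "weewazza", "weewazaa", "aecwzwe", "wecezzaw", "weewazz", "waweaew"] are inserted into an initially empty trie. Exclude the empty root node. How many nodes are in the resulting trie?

49

For each word, the new-node count is its length minus the longest prefix already in the trie:
  "wawezaac" → 8 new (w, a, w, e, z, a, a, c)
  "weewazzaw" → prefix "w" already present; 8 new (e, e, w, a, z, z, a, w)
  "waweacze" → prefix "wawe" already present; 4 new (a, c, z, e)
  "wcawazce" → prefix "w" already present; 7 new (c, a, w, a, z, c, e)
  "waweacz" → prefix "waweacz" already present; 0 new (none)
  "wcawweaw" → prefix "wcaw" already present; 4 new (w, e, a, w)
  "wew" → prefix "we" already present; 1 new (w)
  "weewazza" → prefix "weewazza" already present; 0 new (none)
  "weewazaa" → prefix "weewaz" already present; 2 new (a, a)
  "aecwzwe" → 7 new (a, e, c, w, z, w, e)
  "wecezzaw" → prefix "we" already present; 6 new (c, e, z, z, a, w)
  "weewazz" → prefix "weewazz" already present; 0 new (none)
  "waweaew" → prefix "wawea" already present; 2 new (e, w)
Total nodes = 8 + 8 + 4 + 7 + 0 + 4 + 1 + 0 + 2 + 7 + 6 + 0 + 2 = 49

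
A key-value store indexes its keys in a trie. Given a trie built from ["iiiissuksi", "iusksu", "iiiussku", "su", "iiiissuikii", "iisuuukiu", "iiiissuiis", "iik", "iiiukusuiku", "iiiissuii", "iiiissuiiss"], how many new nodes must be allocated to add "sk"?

1

"s" is already a path in the trie; the remaining "k" must be added.
So 2 − 1 = 1 new nodes.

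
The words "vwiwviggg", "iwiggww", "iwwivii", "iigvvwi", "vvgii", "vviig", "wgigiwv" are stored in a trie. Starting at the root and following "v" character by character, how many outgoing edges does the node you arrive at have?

2

The children of the "v" node are the distinct next characters among strings starting with "v".
Distinct next characters after "v": v, w.
That node has 2 child edges.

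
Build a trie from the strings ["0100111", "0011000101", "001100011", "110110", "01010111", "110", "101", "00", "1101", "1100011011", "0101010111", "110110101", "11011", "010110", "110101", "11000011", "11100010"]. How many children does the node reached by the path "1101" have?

2

The children of the "1101" node are the distinct next characters among strings starting with "1101".
Distinct next characters after "1101": 0, 1.
That node has 2 child edges.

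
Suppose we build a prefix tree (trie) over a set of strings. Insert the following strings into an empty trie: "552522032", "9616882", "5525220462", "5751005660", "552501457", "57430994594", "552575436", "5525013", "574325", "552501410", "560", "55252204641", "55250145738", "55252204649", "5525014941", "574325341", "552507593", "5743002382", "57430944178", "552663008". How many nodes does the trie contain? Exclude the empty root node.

Insert word by word; a character creates a node only if that edge doesn't already exist:
  "552522032" → 9 new (5, 5, 2, 5, 2, 2, 0, 3, 2)
  "9616882" → 7 new (9, 6, 1, 6, 8, 8, 2)
  "5525220462" → prefix "5525220" already present; 3 new (4, 6, 2)
  "5751005660" → prefix "5" already present; 9 new (7, 5, 1, 0, 0, 5, 6, 6, 0)
  "552501457" → prefix "5525" already present; 5 new (0, 1, 4, 5, 7)
  "57430994594" → prefix "57" already present; 9 new (4, 3, 0, 9, 9, 4, 5, 9, 4)
  "552575436" → prefix "5525" already present; 5 new (7, 5, 4, 3, 6)
  "5525013" → prefix "552501" already present; 1 new (3)
  "574325" → prefix "5743" already present; 2 new (2, 5)
  "552501410" → prefix "5525014" already present; 2 new (1, 0)
  "560" → prefix "5" already present; 2 new (6, 0)
  "55252204641" → prefix "552522046" already present; 2 new (4, 1)
  "55250145738" → prefix "552501457" already present; 2 new (3, 8)
  "55252204649" → prefix "5525220464" already present; 1 new (9)
  "5525014941" → prefix "5525014" already present; 3 new (9, 4, 1)
  "574325341" → prefix "574325" already present; 3 new (3, 4, 1)
  "552507593" → prefix "55250" already present; 4 new (7, 5, 9, 3)
  "5743002382" → prefix "57430" already present; 5 new (0, 2, 3, 8, 2)
  "57430944178" → prefix "574309" already present; 5 new (4, 4, 1, 7, 8)
  "552663008" → prefix "552" already present; 6 new (6, 6, 3, 0, 0, 8)
Total nodes = 9 + 7 + 3 + 9 + 5 + 9 + 5 + 1 + 2 + 2 + 2 + 2 + 2 + 1 + 3 + 3 + 4 + 5 + 5 + 6 = 85

85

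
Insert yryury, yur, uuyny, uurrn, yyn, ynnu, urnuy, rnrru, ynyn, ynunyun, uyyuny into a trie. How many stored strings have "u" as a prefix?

4

Walk to "u"; the words in its subtree are exactly those with that prefix.
Matches: "urnuy", "uurrn", "uuyny", "uyyuny"
Count: 4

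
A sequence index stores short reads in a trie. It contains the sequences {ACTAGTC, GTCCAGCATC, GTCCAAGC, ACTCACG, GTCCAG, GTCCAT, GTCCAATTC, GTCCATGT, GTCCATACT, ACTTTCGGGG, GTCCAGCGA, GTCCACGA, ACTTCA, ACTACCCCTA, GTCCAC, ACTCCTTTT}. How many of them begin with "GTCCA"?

Walk to "GTCCA"; the words in its subtree are exactly those with that prefix.
Words under "GTCCA": GTCCAAGC, GTCCAATTC, GTCCAC, GTCCACGA, GTCCAG, GTCCAGCATC, GTCCAGCGA, GTCCAT, GTCCATACT, GTCCATGT
Count: 10

10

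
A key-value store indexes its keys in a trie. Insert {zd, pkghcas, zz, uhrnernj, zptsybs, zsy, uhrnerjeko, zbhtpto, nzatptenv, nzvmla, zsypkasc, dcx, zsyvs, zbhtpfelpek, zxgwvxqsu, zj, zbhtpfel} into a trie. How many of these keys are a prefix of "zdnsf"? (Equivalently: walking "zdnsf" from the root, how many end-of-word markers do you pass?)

1

Check each prefix of "zdnsf" against the stored set — each match is an end-marker on the path.
Prefixes of the query that are stored words: "zd"
Count: 1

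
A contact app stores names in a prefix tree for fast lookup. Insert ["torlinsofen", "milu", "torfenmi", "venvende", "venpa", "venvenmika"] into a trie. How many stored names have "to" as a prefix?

Traverse to the node for "to", then collect every word in that subtree.
Words under "to": torfenmi, torlinsofen
Count: 2

2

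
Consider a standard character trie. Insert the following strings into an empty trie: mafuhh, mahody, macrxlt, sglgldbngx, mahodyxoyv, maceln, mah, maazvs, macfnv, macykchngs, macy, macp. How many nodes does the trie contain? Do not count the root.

Count nodes per top-level branch (shared prefixes stored once):
  'm'-branch (maazvs, maceln, macfnv, macp, macrxlt, macy, macykchngs, mafuhh, mah, mahody, mahodyxoyv): 37 nodes
  's'-branch (sglgldbngx): 10 nodes
Sum: 47

47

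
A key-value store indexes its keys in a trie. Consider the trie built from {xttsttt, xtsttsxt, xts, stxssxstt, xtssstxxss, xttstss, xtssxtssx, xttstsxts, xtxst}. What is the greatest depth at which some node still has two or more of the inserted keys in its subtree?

Look for the deepest trie node that still has at least two words in its subtree.
e.g. "xttstss" and "xttstsxts" share the prefix "xttsts" of length 6; no pair shares a longer one.
Longest shared-prefix length: 6

6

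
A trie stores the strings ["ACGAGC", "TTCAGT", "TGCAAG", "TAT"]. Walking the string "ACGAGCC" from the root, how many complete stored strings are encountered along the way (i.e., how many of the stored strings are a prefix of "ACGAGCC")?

1

Walk "ACGAGCC" from the root; an end-of-word marker is hit whenever a stored word is a prefix of "ACGAGCC".
Prefixes of the query that are stored words: "ACGAGC"
Count: 1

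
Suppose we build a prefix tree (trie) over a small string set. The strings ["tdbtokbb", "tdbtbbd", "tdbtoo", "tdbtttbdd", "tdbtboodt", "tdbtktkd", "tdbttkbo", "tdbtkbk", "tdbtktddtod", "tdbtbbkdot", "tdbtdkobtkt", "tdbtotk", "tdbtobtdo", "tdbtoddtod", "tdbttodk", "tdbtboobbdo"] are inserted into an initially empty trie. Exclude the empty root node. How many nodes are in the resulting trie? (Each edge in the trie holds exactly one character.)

Count nodes per top-level branch (shared prefixes stored once):
  't'-branch (tdbtbbd, tdbtbbkdot, tdbtboobbdo, tdbtboodt, tdbtdkobtkt, tdbtkbk, tdbtktddtod, tdbtktkd, tdbtobtdo, tdbtoddtod, tdbtokbb, tdbtoo, tdbtotk, tdbttkbo, tdbttodk, tdbtttbdd): 64 nodes
Sum: 64

64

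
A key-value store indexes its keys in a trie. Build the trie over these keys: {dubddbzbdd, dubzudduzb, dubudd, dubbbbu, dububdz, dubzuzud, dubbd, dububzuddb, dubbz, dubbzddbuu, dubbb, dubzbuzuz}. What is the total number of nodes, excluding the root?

For each word, the new-node count is its length minus the longest prefix already in the trie:
  "dubddbzbdd" → 10 new (d, u, b, d, d, b, z, b, d, d)
  "dubzudduzb" → prefix "dub" already present; 7 new (z, u, d, d, u, z, b)
  "dubudd" → prefix "dub" already present; 3 new (u, d, d)
  "dubbbbu" → prefix "dub" already present; 4 new (b, b, b, u)
  "dububdz" → prefix "dubu" already present; 3 new (b, d, z)
  "dubzuzud" → prefix "dubzu" already present; 3 new (z, u, d)
  "dubbd" → prefix "dubb" already present; 1 new (d)
  "dububzuddb" → prefix "dubub" already present; 5 new (z, u, d, d, b)
  "dubbz" → prefix "dubb" already present; 1 new (z)
  "dubbzddbuu" → prefix "dubbz" already present; 5 new (d, d, b, u, u)
  "dubbb" → prefix "dubbb" already present; 0 new (none)
  "dubzbuzuz" → prefix "dubz" already present; 5 new (b, u, z, u, z)
Total nodes = 10 + 7 + 3 + 4 + 3 + 3 + 1 + 5 + 1 + 5 + 0 + 5 = 47

47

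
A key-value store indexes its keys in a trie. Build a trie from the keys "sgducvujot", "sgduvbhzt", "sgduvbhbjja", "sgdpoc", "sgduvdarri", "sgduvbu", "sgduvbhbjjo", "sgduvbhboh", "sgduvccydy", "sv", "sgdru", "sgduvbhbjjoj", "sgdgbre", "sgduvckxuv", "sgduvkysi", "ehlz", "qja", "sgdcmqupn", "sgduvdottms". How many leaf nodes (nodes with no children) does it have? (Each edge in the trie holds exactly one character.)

18

Leaves are exactly the stored words that no other stored word extends.
Those words: "ehlz", "qja", "sgdcmqupn", "sgdgbre", "sgdpoc", "sgdru", "sgducvujot", "sgduvbhbjja", "sgduvbhbjjoj", "sgduvbhboh", "sgduvbhzt", "sgduvbu", "sgduvccydy", "sgduvckxuv", "sgduvdarri", "sgduvdottms", "sgduvkysi", "sv"
Leaf count: 18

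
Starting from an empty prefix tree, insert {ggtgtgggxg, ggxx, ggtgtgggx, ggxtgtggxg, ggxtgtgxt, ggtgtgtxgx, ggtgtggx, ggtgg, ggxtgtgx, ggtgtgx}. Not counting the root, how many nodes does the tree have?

Count nodes per top-level branch (shared prefixes stored once):
  'g'-branch (ggtgg, ggtgtgggx, ggtgtgggxg, ggtgtggx, ggtgtgtxgx, ggtgtgx, ggxtgtggxg, ggxtgtgx, ggxtgtgxt, ggxx): 28 nodes
Sum: 28

28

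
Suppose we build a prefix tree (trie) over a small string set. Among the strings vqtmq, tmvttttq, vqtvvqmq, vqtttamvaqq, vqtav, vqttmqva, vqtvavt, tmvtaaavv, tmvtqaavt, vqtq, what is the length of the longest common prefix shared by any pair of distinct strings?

4

Look for the deepest trie node that still has at least two words in its subtree.
"tmvtaaavv" and "tmvtqaavt" agree on "tmvt" (4 characters) before diverging; nothing deeper is shared.
Longest shared-prefix length: 4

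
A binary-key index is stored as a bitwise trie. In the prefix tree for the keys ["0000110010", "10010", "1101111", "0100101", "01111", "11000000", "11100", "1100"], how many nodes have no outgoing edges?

Leaves are exactly the stored words that no other stored word extends.
Those words: "0000110010", "0100101", "01111", "10010", "11000000", "1101111", "11100"
Leaf count: 7

7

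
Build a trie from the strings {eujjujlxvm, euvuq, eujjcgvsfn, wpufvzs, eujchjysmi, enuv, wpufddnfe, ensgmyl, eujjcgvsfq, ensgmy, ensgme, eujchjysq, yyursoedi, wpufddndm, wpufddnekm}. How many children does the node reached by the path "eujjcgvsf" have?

2

Walk "eujjcgvsf" from the root, arriving at one node.
Characters that immediately follow "eujjcgvsf" among the stored strings: {n, q}.
That node has 2 child edges.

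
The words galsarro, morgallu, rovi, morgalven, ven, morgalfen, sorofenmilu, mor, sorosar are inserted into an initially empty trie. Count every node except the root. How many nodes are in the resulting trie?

For each word, the new-node count is its length minus the longest prefix already in the trie:
  "galsarro" → 8 new (g, a, l, s, a, r, r, o)
  "morgallu" → 8 new (m, o, r, g, a, l, l, u)
  "rovi" → 4 new (r, o, v, i)
  "morgalven" → prefix "morgal" already present; 3 new (v, e, n)
  "ven" → 3 new (v, e, n)
  "morgalfen" → prefix "morgal" already present; 3 new (f, e, n)
  "sorofenmilu" → 11 new (s, o, r, o, f, e, n, m, i, l, u)
  "mor" → prefix "mor" already present; 0 new (none)
  "sorosar" → prefix "soro" already present; 3 new (s, a, r)
Total nodes = 8 + 8 + 4 + 3 + 3 + 3 + 11 + 0 + 3 = 43

43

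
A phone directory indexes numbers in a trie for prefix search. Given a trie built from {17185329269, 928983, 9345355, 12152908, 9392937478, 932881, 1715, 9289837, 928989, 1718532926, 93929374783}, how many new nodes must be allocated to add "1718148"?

The longest prefix of "1718148" already in the trie is "1718" (length 4).
Each of the 3 remaining characters creates one node.

3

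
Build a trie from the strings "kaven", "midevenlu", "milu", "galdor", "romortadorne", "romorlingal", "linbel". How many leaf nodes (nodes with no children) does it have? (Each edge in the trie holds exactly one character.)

7

Leaves are exactly the stored words that no other stored word extends.
Those words: "galdor", "kaven", "linbel", "midevenlu", "milu", "romorlingal", "romortadorne"
Leaf count: 7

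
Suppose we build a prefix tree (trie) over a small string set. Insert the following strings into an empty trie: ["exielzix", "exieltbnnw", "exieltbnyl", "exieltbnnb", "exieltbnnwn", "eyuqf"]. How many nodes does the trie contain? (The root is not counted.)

21

Trie structure (* marks end of a word):
(root)
└─ e
   ├─ x
   │  └─ i
   │     └─ e
   │        └─ l
   │           ├─ t
   │           │  └─ b
   │           │     └─ n
   │           │        ├─ n
   │           │        │  ├─ b *
   │           │        │  └─ w *
   │           │        │     └─ n *
   │           │        └─ y
   │           │           └─ l *
   │           └─ z
   │              └─ i
   │                 └─ x *
   └─ y
      └─ u
         └─ q
            └─ f *
Counting every labelled node above: 21.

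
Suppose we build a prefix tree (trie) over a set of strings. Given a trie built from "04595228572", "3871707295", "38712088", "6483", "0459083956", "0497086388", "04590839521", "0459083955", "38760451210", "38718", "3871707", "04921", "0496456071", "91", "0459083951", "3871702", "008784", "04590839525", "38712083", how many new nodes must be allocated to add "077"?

2

Walking "077" from the root, the first 1 characters ("0") follow existing edges; "7" is the first miss.
New nodes needed: |"077"| − 1 = 3 − 1 = 2.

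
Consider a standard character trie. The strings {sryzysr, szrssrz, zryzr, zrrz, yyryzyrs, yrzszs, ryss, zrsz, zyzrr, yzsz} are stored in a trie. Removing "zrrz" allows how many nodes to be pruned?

A node on "zrrz"'s path can go only if nothing else ends at it or branches off below it.
The suffix "rz" (2 nodes) is used only by "zrrz"; the node for "zr" still has the child "y", so pruning stops there.
Nodes removed: 2

2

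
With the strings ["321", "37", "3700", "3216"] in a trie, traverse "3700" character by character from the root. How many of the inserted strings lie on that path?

Traverse "3700" character by character; count nodes along the way that are marked as word ends.
Prefixes of the query that are stored words: "37", "3700"
Count: 2

2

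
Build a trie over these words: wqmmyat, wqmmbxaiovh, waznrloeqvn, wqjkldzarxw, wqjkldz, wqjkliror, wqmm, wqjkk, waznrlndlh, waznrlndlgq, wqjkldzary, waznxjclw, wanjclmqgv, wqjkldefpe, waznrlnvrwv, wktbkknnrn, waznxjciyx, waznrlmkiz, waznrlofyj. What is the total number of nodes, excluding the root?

85

Count nodes per top-level branch (shared prefixes stored once):
  'w'-branch (wanjclmqgv, waznrlmkiz, waznrlndlgq, waznrlndlh, waznrlnvrwv, waznrloeqvn, waznrlofyj, waznxjciyx, waznxjclw, wktbkknnrn, wqjkk, wqjkldefpe, wqjkldz, wqjkldzarxw, wqjkldzary, wqjkliror, wqmm, wqmmbxaiovh, wqmmyat): 85 nodes
Sum: 85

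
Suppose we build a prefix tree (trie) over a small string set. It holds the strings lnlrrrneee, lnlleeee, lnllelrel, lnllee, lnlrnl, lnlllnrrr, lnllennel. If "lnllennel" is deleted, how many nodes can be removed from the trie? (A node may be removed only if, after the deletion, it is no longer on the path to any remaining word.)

Walk "lnllennel" from the leaf back toward the root, removing each node that no remaining word uses.
The suffix "nnel" (4 nodes) is used only by "lnllennel"; the node for "lnlle" still has the child "e", so pruning stops there.
Nodes removed: 4

4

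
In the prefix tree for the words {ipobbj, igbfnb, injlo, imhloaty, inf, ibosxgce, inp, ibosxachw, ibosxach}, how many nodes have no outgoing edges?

8

Leaves are exactly the stored words that no other stored word extends.
Those words: "ibosxachw", "ibosxgce", "igbfnb", "imhloaty", "inf", "injlo", "inp", "ipobbj"
Leaf count: 8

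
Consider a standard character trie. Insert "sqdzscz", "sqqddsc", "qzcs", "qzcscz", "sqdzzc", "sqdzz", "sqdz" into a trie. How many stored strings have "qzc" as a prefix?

Walk to "qzc"; the words in its subtree are exactly those with that prefix.
Words under "qzc": qzcs, qzcscz
Count: 2

2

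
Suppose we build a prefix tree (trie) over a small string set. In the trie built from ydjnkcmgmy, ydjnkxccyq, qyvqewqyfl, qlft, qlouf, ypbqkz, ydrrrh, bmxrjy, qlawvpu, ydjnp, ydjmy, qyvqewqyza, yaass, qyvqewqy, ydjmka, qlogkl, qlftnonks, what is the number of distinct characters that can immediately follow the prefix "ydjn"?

Follow the path "ydjn" to its node, then look at its outgoing edges.
Characters that immediately follow "ydjn" among the stored strings: {k, p}.
That node has 2 child edges.

2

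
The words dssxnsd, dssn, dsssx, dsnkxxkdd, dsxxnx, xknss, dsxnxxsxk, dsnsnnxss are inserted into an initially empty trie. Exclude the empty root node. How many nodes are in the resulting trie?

38

Trie structure (* marks end of a word):
(root)
├─ d
│  └─ s
│     ├─ n
│     │  ├─ k
│     │  │  └─ x
│     │  │     └─ x
│     │  │        └─ k
│     │  │           └─ d
│     │  │              └─ d *
│     │  └─ s
│     │     └─ n
│     │        └─ n
│     │           └─ x
│     │              └─ s
│     │                 └─ s *
│     ├─ s
│     │  ├─ n *
│     │  ├─ s
│     │  │  └─ x *
│     │  └─ x
│     │     └─ n
│     │        └─ s
│     │           └─ d *
│     └─ x
│        ├─ n
│        │  └─ x
│        │     └─ x
│        │        └─ s
│        │           └─ x
│        │              └─ k *
│        └─ x
│           └─ n
│              └─ x *
└─ x
   └─ k
      └─ n
         └─ s
            └─ s *
Counting every labelled node above: 38.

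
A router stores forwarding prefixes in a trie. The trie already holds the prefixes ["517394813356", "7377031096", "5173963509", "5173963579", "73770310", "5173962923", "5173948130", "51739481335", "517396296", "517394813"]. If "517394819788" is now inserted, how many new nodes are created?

The longest prefix of "517394819788" already in the trie is "51739481" (length 8).
New nodes needed: |"517394819788"| − 8 = 12 − 8 = 4.

4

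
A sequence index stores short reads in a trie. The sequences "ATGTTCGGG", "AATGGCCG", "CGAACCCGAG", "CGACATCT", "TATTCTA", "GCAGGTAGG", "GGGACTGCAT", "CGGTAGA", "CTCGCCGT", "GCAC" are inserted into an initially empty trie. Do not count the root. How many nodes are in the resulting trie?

Insert word by word; a character creates a node only if that edge doesn't already exist:
  "ATGTTCGGG" → 9 new (A, T, G, T, T, C, G, G, G)
  "AATGGCCG" → prefix "A" already present; 7 new (A, T, G, G, C, C, G)
  "CGAACCCGAG" → 10 new (C, G, A, A, C, C, C, G, A, G)
  "CGACATCT" → prefix "CGA" already present; 5 new (C, A, T, C, T)
  "TATTCTA" → 7 new (T, A, T, T, C, T, A)
  "GCAGGTAGG" → 9 new (G, C, A, G, G, T, A, G, G)
  "GGGACTGCAT" → prefix "G" already present; 9 new (G, G, A, C, T, G, C, A, T)
  "CGGTAGA" → prefix "CG" already present; 5 new (G, T, A, G, A)
  "CTCGCCGT" → prefix "C" already present; 7 new (T, C, G, C, C, G, T)
  "GCAC" → prefix "GCA" already present; 1 new (C)
Total nodes = 9 + 7 + 10 + 5 + 7 + 9 + 9 + 5 + 7 + 1 = 69

69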